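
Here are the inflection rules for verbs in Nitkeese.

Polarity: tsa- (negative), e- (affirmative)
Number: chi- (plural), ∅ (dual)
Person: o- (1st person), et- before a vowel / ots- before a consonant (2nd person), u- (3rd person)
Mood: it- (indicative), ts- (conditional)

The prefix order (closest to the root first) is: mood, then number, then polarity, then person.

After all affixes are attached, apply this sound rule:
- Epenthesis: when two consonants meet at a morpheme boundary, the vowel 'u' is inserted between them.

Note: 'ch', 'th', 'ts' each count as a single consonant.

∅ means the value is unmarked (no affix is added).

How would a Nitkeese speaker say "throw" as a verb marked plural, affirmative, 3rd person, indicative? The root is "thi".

Attach mood indicative it- → itthi.
Attach number plural chi- → chiitthi.
Attach polarity affirmative e- → echiitthi.
Attach person 3rd person u- → uechiitthi.
Apply epenthesis: uechiitthi → uechiituthi.

uechiituthi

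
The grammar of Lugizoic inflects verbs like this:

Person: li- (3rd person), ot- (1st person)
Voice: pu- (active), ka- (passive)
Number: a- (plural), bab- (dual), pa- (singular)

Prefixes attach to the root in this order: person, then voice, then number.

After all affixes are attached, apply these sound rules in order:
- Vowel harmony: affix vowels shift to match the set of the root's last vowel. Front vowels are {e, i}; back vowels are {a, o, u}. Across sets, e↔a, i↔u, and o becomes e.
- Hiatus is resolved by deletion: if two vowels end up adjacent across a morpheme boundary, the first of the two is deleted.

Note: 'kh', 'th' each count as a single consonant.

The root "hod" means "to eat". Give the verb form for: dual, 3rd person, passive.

Attach person 3rd person li- → lihod.
Attach voice passive ka- → kalihod.
Attach number dual bab- → babkalihod.
Apply vowel harmony: babkalihod → babkaluhod.
Vowel deletion: no change.

babkaluhod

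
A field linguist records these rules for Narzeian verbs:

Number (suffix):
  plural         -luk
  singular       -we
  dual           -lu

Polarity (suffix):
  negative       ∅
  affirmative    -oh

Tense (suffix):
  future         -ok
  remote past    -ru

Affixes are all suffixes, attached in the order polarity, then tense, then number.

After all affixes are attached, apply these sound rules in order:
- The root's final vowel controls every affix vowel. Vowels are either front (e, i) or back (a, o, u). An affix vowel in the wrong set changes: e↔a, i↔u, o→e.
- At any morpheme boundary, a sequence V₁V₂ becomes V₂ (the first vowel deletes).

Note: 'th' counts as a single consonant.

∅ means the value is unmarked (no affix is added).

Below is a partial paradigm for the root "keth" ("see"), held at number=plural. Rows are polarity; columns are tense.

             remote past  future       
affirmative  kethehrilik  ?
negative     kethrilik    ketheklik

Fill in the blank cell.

ketheheklik

Attach polarity affirmative -oh → kethoh.
Attach tense future -ok → kethohok.
Attach number plural -luk → kethohokluk.
Apply vowel harmony: kethohokluk → ketheheklik.
Vowel deletion: no change.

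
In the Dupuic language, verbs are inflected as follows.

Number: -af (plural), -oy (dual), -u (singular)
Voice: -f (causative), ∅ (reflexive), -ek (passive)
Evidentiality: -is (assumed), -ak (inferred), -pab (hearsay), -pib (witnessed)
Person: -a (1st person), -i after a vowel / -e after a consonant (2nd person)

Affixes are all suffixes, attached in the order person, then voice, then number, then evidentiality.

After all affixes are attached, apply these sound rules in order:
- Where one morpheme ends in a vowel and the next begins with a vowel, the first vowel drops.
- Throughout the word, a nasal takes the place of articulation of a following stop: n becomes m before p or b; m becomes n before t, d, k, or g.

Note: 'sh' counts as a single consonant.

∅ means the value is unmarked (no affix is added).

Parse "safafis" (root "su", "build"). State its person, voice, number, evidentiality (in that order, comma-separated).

1st person, causative, plural, assumed

Segment: su-a-f-af-is.
person: -a → 1st person.
voice: -f → causative.
number: -af → plural.
evidentiality: -is → assumed.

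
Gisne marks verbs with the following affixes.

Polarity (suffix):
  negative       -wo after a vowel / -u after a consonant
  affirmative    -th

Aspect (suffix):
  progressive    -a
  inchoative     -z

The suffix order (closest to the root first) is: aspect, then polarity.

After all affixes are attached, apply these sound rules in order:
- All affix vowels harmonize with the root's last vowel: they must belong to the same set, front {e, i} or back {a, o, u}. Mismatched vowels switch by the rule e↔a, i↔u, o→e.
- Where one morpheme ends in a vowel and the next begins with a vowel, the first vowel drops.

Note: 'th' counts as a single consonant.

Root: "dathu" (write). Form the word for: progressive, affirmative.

dathath

Attach aspect progressive -a → dathua.
Attach polarity affirmative -th → dathuath.
Vowel harmony: no change.
Apply vowel deletion: dathuath → dathath.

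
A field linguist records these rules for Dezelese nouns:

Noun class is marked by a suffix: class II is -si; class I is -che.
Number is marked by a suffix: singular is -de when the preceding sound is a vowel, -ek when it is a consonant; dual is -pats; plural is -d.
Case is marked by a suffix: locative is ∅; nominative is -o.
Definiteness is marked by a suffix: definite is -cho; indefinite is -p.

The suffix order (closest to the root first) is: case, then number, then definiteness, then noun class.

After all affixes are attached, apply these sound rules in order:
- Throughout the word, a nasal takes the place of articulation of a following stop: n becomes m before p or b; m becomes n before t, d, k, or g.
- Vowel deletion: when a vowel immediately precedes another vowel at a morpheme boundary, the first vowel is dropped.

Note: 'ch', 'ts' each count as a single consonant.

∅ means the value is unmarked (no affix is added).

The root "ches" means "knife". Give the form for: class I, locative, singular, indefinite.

chesekpche

case = locative: zero marking, form stays ches.
Attach number singular -ek (after consonant 's') → chesek.
Attach definiteness indefinite -p → chesekp.
Attach noun class class I -che → chesekpche.
Nasal assimilation: no change.
Vowel deletion: no change.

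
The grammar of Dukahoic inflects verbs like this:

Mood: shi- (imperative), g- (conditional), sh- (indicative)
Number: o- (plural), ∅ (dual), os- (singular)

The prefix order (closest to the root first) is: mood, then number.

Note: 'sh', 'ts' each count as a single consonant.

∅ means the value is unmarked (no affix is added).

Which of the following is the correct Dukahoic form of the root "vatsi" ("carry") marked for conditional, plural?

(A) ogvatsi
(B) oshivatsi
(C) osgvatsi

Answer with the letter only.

Attach mood conditional g- → gvatsi.
Attach number plural o- → ogvatsi.
So the correct form is ogvatsi, option (A).
(B) oshivatsi is wrong: it uses imperative instead of conditional for mood.
(C) osgvatsi is wrong: it uses singular instead of plural for number.

A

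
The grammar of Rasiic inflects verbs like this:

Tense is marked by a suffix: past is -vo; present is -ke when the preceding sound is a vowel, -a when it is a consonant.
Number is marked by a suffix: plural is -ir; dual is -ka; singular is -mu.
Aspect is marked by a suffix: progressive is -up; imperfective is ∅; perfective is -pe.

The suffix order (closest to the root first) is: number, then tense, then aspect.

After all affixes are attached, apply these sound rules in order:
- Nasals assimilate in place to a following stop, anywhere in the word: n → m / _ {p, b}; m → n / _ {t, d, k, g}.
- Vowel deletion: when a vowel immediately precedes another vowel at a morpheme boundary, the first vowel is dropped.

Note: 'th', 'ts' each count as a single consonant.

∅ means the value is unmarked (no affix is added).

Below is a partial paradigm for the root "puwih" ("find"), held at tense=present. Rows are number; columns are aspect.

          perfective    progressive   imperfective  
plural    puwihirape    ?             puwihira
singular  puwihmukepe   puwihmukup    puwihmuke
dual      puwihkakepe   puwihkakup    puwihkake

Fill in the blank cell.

Attach number plural -ir → puwihir.
Attach tense present -a (after consonant 'r') → puwihira.
Attach aspect progressive -up → puwihiraup.
Nasal assimilation: no change.
Apply vowel deletion: puwihiraup → puwihirup.

puwihirup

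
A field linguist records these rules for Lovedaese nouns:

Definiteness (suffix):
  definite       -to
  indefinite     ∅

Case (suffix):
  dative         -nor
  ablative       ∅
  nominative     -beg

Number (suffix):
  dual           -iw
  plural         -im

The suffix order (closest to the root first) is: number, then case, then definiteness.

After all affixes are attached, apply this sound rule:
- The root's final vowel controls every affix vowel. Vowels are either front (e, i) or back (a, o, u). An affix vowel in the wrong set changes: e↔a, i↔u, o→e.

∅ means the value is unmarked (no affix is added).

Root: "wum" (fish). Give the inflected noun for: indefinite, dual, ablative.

Attach number dual -iw → wumiw.
case = ablative: zero marking, form stays wumiw.
definiteness = indefinite: zero marking, form stays wumiw.
Apply vowel harmony: wumiw → wumuw.

wumuw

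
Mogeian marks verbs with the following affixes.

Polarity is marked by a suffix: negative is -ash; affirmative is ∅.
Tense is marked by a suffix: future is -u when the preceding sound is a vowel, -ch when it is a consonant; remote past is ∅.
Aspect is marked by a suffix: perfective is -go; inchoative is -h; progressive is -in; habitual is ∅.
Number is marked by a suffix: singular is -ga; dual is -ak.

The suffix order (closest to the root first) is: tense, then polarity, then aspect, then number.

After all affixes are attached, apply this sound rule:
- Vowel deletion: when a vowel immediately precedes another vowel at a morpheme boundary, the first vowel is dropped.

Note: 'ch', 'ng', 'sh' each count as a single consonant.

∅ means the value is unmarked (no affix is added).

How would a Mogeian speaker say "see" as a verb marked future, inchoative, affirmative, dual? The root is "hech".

Attach tense future -ch (after consonant 'ch') → hechch.
polarity = affirmative: zero marking, form stays hechch.
Attach aspect inchoative -h → hechchh.
Attach number dual -ak → hechchhak.
Vowel deletion: no change.

hechchhak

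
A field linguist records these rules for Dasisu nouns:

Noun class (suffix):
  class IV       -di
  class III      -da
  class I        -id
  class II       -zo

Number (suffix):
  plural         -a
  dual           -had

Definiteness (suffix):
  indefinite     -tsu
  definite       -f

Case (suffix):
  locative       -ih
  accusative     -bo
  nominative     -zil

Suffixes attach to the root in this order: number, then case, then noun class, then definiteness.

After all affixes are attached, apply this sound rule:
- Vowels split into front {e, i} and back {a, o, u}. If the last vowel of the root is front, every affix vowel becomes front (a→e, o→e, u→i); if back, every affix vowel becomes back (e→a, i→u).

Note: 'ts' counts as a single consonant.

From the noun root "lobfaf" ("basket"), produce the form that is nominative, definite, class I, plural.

lobfafazuludf

Attach number plural -a → lobfafa.
Attach case nominative -zil → lobfafazil.
Attach noun class class I -id → lobfafazilid.
Attach definiteness definite -f → lobfafazilidf.
Apply vowel harmony: lobfafazilidf → lobfafazuludf.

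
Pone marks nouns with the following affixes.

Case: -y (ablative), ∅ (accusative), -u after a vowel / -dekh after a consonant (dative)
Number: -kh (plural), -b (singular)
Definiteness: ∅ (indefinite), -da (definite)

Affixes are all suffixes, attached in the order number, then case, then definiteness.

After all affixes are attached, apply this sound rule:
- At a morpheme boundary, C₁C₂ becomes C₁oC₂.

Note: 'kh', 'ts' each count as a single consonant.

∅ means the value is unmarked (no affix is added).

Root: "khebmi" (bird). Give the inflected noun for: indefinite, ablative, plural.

khebmikhoy

Attach number plural -kh → khebmikh.
Attach case ablative -y → khebmikhy.
definiteness = indefinite: zero marking, form stays khebmikhy.
Apply epenthesis: khebmikhy → khebmikhoy.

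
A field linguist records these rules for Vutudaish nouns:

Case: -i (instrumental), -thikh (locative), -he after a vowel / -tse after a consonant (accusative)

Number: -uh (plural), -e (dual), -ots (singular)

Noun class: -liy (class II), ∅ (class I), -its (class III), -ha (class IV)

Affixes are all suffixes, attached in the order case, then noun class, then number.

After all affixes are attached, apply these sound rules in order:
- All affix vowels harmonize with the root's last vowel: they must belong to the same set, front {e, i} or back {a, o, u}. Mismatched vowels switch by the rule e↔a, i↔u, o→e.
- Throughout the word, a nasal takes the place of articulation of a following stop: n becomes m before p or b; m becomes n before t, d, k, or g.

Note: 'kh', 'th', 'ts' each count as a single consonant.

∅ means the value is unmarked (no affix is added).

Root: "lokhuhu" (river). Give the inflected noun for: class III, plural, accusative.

Attach case accusative -he (after vowel 'u') → lokhuhuhe.
Attach noun class class III -its → lokhuhuheits.
Attach number plural -uh → lokhuhuheitsuh.
Apply vowel harmony: lokhuhuheitsuh → lokhuhuhautsuh.
Nasal assimilation: no change.

lokhuhuhautsuh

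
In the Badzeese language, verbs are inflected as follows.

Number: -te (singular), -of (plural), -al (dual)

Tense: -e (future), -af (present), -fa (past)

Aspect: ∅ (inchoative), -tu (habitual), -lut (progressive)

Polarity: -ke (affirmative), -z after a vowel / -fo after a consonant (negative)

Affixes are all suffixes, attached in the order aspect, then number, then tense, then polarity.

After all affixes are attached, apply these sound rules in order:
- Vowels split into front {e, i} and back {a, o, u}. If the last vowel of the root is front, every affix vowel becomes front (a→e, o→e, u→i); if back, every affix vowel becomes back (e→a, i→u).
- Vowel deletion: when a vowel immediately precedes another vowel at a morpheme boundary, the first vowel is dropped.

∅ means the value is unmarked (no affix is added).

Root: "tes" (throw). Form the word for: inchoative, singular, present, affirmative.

testefke

aspect = inchoative: zero marking, form stays tes.
Attach number singular -te → teste.
Attach tense present -af → testeaf.
Attach polarity affirmative -ke → testeafke.
Apply vowel harmony: testeafke → testeefke.
Apply vowel deletion: testeefke → testefke.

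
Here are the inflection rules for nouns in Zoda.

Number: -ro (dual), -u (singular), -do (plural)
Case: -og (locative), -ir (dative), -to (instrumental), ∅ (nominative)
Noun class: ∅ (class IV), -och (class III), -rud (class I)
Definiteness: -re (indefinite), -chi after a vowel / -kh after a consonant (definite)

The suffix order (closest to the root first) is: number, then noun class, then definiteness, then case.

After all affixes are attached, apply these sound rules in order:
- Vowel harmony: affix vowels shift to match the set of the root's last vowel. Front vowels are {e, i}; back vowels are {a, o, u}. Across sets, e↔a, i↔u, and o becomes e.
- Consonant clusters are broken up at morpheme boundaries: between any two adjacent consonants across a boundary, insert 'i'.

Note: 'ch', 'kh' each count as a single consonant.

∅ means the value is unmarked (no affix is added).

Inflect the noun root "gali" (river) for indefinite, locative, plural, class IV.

Attach number plural -do → galido.
noun class = class IV: zero marking, form stays galido.
Attach definiteness indefinite -re → galidore.
Attach case locative -og → galidoreog.
Apply vowel harmony: galidoreog → galidereeg.
Epenthesis: no change.

galidereeg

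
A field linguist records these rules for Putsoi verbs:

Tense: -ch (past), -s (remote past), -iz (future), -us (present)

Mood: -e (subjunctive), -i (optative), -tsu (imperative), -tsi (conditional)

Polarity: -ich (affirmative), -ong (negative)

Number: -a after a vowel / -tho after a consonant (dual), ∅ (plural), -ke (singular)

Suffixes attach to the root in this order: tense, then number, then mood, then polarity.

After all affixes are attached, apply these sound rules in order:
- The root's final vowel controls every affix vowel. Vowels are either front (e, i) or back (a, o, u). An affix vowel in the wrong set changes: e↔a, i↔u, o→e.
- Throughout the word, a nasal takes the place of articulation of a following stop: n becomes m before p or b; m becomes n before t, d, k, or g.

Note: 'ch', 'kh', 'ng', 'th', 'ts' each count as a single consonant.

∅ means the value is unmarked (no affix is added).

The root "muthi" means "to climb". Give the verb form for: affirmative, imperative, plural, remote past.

muthistsiich

Attach tense remote past -s → muthis.
number = plural: zero marking, form stays muthis.
Attach mood imperative -tsu → muthistsu.
Attach polarity affirmative -ich → muthistsuich.
Apply vowel harmony: muthistsuich → muthistsiich.
Nasal assimilation: no change.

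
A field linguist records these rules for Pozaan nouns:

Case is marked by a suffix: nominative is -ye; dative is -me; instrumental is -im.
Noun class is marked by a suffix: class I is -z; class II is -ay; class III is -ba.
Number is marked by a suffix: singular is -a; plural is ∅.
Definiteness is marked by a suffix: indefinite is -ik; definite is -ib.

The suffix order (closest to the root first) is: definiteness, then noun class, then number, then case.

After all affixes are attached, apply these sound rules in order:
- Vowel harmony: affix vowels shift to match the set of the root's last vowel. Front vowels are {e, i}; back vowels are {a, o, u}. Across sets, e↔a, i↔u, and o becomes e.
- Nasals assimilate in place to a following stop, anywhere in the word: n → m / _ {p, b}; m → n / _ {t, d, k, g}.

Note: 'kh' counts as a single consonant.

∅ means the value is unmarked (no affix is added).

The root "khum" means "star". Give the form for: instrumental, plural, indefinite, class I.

Attach definiteness indefinite -ik → khumik.
Attach noun class class I -z → khumikz.
number = plural: zero marking, form stays khumikz.
Attach case instrumental -im → khumikzim.
Apply vowel harmony: khumikzim → khumukzum.
Nasal assimilation: no change.

khumukzum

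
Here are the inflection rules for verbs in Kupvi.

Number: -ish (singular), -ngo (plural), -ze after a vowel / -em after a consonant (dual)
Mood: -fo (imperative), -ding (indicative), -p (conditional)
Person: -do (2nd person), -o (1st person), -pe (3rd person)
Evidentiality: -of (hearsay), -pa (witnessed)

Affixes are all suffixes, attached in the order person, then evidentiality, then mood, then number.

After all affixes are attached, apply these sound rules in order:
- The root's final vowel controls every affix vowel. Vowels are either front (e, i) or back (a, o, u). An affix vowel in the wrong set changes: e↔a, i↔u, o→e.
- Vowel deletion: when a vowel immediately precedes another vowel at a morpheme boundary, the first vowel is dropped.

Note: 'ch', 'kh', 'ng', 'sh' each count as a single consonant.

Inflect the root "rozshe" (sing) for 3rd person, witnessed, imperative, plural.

rozshepepefenge

Attach person 3rd person -pe → rozshepe.
Attach evidentiality witnessed -pa → rozshepepa.
Attach mood imperative -fo → rozshepepafo.
Attach number plural -ngo → rozshepepafongo.
Apply vowel harmony: rozshepepafongo → rozshepepefenge.
Vowel deletion: no change.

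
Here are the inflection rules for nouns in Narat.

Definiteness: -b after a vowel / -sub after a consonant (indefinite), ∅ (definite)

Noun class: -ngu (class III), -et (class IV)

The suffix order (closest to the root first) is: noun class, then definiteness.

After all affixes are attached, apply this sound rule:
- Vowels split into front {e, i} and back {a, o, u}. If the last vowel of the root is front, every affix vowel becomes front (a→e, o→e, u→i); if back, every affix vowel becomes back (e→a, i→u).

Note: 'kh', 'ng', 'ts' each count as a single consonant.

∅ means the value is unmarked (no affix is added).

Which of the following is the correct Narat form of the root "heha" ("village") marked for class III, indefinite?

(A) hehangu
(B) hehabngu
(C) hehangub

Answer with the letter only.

C

Attach noun class class III -ngu → hehangu.
Attach definiteness indefinite -b (after vowel 'u') → hehangub.
Vowel harmony: no change.
So the correct form is hehangub, option (C).
(B) hehabngu is wrong: it has the affixes in the wrong order.
(A) hehangu is wrong: it uses definite instead of indefinite for definiteness.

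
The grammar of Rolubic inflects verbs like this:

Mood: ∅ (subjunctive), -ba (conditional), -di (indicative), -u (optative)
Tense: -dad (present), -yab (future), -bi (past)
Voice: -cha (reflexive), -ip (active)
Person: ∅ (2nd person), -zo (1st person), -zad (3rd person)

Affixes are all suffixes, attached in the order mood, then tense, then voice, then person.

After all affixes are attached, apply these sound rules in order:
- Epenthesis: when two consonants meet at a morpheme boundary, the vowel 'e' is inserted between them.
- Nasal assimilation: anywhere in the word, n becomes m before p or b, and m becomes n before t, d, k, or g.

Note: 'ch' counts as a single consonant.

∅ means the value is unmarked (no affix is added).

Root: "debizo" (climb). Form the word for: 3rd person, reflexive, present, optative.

Attach mood optative -u → debizou.
Attach tense present -dad → debizoudad.
Attach voice reflexive -cha → debizoudadcha.
Attach person 3rd person -zad → debizoudadchazad.
Apply epenthesis: debizoudadchazad → debizoudadechazad.
Nasal assimilation: no change.

debizoudadechazad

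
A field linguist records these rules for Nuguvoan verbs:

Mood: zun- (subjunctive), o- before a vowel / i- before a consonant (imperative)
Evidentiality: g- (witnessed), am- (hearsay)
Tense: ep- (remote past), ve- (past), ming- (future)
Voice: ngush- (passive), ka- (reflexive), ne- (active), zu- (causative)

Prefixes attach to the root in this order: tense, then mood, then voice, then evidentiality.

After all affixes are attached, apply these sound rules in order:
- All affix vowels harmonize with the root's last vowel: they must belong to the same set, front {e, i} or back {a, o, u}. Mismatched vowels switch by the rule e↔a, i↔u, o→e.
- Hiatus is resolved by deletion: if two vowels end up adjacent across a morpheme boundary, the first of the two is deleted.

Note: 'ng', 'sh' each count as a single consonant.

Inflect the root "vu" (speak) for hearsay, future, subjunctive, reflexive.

amkazunmungvu

Attach tense future ming- → mingvu.
Attach mood subjunctive zun- → zunmingvu.
Attach voice reflexive ka- → kazunmingvu.
Attach evidentiality hearsay am- → amkazunmingvu.
Apply vowel harmony: amkazunmingvu → amkazunmungvu.
Vowel deletion: no change.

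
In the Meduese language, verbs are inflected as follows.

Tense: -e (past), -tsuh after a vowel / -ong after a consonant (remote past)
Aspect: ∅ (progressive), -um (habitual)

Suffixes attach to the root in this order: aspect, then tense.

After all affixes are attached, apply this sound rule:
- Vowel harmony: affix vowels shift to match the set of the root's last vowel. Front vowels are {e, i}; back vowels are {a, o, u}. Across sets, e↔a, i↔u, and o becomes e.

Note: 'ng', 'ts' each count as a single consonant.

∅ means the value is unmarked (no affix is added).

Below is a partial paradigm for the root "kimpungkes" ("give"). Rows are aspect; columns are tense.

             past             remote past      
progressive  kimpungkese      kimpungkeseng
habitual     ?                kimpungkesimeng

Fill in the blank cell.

Attach aspect habitual -um → kimpungkesum.
Attach tense past -e → kimpungkesume.
Apply vowel harmony: kimpungkesume → kimpungkesime.

kimpungkesime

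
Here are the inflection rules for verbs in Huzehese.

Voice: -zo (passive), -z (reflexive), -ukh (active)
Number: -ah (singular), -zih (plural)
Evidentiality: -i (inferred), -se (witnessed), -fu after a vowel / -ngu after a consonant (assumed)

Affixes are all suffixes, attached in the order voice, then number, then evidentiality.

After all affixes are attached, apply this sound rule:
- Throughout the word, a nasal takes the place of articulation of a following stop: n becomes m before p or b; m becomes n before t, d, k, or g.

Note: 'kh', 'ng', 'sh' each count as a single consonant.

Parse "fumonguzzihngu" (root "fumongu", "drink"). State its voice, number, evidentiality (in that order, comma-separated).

reflexive, plural, assumed

Segment: fumongu-z-zih-ngu.
voice: -z → reflexive.
number: -zih → plural.
evidentiality: -fu/ngu → assumed.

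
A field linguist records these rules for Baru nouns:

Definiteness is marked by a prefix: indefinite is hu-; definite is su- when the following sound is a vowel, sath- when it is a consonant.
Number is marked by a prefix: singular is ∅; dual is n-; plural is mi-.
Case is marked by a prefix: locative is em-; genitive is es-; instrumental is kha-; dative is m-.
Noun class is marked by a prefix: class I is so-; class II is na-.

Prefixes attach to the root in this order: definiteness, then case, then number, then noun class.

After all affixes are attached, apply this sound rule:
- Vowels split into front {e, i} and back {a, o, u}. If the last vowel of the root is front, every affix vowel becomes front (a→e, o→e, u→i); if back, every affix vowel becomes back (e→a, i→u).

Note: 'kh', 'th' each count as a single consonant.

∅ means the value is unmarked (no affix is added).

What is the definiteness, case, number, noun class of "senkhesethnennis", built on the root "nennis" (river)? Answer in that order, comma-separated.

definite, instrumental, dual, class I

Segment: so-n-kha-sath-nennis.
definiteness: su/sath- → definite.
case: kha- → instrumental.
number: n- → dual.
noun class: so- → class I.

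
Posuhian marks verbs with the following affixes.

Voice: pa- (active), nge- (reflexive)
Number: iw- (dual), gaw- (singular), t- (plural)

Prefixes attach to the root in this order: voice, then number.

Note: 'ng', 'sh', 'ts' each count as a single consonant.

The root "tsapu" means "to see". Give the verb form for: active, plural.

tpatsapu

Attach voice active pa- → patsapu.
Attach number plural t- → tpatsapu.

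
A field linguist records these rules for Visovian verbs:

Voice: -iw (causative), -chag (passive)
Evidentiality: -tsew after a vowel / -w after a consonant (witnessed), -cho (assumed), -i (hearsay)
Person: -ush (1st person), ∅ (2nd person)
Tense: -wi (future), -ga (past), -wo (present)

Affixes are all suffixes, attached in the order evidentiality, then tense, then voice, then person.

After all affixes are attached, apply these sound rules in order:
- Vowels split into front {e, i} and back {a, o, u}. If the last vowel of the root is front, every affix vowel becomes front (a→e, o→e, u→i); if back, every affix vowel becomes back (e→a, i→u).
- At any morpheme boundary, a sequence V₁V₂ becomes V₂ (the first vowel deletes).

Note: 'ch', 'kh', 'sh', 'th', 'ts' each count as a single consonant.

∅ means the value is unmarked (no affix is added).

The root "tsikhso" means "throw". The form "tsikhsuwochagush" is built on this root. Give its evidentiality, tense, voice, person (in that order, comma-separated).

Segment: tsikhso-i-wo-chag-ush.
evidentiality: -i → hearsay.
tense: -wo → present.
voice: -chag → passive.
person: -ush → 1st person.

hearsay, present, passive, 1st person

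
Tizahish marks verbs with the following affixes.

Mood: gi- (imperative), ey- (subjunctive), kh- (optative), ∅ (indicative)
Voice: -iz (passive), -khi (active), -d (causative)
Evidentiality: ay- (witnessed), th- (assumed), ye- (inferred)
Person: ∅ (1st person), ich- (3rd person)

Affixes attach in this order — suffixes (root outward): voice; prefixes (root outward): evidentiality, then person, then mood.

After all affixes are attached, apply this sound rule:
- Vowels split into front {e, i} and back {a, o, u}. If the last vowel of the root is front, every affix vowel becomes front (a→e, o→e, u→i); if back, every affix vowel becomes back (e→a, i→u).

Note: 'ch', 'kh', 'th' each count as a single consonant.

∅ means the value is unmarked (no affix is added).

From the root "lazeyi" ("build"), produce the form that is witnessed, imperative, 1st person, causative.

Attach voice causative -d → lazeyid.
Attach evidentiality witnessed ay- → aylazeyid.
person = 1st person: zero marking, form stays aylazeyid.
Attach mood imperative gi- → giaylazeyid.
Apply vowel harmony: giaylazeyid → gieylazeyid.

gieylazeyid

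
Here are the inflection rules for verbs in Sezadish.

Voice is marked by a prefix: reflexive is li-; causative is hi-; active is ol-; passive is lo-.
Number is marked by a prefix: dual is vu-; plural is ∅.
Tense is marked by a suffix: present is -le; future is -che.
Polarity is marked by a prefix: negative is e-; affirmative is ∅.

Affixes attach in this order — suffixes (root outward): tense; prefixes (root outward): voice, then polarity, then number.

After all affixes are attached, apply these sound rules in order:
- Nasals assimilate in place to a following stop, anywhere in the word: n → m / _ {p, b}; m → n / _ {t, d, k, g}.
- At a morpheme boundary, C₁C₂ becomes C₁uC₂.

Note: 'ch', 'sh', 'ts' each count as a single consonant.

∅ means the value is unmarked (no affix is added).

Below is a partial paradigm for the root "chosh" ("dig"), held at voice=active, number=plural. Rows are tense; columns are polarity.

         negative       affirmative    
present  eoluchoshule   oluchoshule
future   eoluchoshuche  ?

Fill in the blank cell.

oluchoshuche

Attach voice active ol- → olchosh.
Attach tense future -che → olchoshche.
polarity = affirmative: zero marking, form stays olchoshche.
number = plural: zero marking, form stays olchoshche.
Nasal assimilation: no change.
Apply epenthesis: olchoshche → oluchoshuche.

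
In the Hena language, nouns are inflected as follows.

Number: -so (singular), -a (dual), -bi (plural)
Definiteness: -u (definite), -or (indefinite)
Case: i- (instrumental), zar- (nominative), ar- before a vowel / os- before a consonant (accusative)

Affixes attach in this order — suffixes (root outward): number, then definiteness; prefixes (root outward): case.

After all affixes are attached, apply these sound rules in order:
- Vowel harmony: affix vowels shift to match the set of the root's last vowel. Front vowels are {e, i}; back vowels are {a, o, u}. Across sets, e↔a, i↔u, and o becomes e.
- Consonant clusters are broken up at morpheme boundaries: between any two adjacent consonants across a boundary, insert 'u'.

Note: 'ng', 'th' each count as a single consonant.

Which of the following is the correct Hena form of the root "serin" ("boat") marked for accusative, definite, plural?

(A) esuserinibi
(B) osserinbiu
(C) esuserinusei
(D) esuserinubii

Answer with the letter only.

D

Attach case accusative os- (before consonant 's') → osserin.
Attach number plural -bi → osserinbi.
Attach definiteness definite -u → osserinbiu.
Apply vowel harmony: osserinbiu → esserinbii.
Apply epenthesis: esserinbii → esuserinubii.
So the correct form is esuserinubii, option (D).
(B) osserinbiu is wrong: it fails to apply the sound rule(s).
(A) esuserinibi is wrong: it has the affixes in the wrong order.
(C) esuserinusei is wrong: it uses singular instead of plural for number.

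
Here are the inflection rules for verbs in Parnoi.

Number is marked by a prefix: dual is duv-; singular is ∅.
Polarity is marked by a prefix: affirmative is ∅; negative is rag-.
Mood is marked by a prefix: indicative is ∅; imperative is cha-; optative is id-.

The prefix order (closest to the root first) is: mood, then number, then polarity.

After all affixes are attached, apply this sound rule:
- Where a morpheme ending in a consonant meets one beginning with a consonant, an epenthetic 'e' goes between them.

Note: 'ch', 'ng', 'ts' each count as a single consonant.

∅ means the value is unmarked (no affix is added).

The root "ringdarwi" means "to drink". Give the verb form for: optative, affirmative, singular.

ideringdarwi

Attach mood optative id- → idringdarwi.
number = singular: zero marking, form stays idringdarwi.
polarity = affirmative: zero marking, form stays idringdarwi.
Apply epenthesis: idringdarwi → ideringdarwi.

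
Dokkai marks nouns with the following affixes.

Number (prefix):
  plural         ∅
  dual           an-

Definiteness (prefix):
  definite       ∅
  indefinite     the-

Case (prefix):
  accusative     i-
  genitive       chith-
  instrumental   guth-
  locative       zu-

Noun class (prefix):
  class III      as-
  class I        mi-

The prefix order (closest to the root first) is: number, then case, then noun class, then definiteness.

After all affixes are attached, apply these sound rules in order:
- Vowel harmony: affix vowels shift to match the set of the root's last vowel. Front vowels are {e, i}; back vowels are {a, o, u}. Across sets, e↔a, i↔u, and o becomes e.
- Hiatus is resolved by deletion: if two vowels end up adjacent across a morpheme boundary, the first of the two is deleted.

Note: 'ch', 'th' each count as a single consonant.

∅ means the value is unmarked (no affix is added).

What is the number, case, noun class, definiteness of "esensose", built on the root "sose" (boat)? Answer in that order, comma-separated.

dual, accusative, class III, definite

Segment: as-i-an-sose.
number: an- → dual.
case: i- → accusative.
noun class: as- → class III.
definiteness: ∅ → definite.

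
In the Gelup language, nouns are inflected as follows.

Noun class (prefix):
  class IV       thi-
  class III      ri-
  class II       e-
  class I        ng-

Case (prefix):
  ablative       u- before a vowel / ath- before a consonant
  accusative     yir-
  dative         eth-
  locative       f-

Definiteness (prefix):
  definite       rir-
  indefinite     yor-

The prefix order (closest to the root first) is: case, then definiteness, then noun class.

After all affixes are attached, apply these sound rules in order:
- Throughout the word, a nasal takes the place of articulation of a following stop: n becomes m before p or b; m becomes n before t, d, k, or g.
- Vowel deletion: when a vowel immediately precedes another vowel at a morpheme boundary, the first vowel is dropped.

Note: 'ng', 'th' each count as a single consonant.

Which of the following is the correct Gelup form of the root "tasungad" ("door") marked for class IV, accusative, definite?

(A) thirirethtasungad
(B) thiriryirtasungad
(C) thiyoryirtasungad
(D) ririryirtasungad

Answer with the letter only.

B

Attach case accusative yir- → yirtasungad.
Attach definiteness definite rir- → riryirtasungad.
Attach noun class class IV thi- → thiriryirtasungad.
Nasal assimilation: no change.
Vowel deletion: no change.
So the correct form is thiriryirtasungad, option (B).
(D) ririryirtasungad is wrong: it uses class III instead of class IV for noun class.
(C) thiyoryirtasungad is wrong: it uses indefinite instead of definite for definiteness.
(A) thirirethtasungad is wrong: it uses dative instead of accusative for case.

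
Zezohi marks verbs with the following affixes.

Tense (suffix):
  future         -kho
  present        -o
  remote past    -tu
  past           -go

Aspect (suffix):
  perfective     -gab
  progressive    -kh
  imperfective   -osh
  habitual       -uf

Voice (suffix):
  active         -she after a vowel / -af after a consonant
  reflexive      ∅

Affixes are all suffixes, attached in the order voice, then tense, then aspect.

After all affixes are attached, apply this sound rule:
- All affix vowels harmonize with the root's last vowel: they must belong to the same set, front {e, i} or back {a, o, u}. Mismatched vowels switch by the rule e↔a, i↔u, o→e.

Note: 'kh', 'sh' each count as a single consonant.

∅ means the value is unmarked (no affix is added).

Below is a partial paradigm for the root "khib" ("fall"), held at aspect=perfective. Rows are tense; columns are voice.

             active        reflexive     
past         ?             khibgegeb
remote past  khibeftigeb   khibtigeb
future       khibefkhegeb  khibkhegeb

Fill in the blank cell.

khibefgegeb

Attach voice active -af (after consonant 'b') → khibaf.
Attach tense past -go → khibafgo.
Attach aspect perfective -gab → khibafgogab.
Apply vowel harmony: khibafgogab → khibefgegeb.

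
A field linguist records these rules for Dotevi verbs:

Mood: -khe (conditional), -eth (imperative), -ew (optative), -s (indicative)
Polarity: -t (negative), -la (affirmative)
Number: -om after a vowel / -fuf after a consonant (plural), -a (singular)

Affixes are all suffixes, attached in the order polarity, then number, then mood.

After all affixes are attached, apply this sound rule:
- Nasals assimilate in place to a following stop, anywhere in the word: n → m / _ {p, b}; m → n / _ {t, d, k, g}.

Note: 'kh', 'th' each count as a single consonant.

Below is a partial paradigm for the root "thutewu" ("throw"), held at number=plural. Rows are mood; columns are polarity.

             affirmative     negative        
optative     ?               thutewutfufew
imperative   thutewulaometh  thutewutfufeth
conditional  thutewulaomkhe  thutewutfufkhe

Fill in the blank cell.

Attach polarity affirmative -la → thutewula.
Attach number plural -om (after vowel 'a') → thutewulaom.
Attach mood optative -ew → thutewulaomew.
Nasal assimilation: no change.

thutewulaomew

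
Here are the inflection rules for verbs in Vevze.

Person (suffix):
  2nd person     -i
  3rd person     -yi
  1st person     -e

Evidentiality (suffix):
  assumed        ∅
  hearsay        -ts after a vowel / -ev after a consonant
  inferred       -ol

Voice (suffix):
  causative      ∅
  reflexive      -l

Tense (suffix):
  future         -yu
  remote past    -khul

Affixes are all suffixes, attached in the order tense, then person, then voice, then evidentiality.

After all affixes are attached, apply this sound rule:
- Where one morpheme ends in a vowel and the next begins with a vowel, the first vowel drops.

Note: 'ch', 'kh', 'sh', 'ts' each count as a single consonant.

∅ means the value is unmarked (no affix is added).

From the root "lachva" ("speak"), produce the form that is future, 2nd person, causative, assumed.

Attach tense future -yu → lachvayu.
Attach person 2nd person -i → lachvayui.
voice = causative: zero marking, form stays lachvayui.
evidentiality = assumed: zero marking, form stays lachvayui.
Apply vowel deletion: lachvayui → lachvayi.

lachvayi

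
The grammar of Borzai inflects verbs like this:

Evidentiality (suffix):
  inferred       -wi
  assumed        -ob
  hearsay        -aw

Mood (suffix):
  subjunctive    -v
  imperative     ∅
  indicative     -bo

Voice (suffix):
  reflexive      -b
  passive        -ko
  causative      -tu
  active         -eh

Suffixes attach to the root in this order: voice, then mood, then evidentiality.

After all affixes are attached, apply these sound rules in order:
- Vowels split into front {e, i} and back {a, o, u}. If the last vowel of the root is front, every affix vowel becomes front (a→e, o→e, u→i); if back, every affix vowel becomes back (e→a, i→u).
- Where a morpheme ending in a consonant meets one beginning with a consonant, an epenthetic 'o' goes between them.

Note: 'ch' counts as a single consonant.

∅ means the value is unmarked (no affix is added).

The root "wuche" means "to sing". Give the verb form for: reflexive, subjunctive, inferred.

wuchebovowi

Attach voice reflexive -b → wucheb.
Attach mood subjunctive -v → wuchebv.
Attach evidentiality inferred -wi → wuchebvwi.
Vowel harmony: no change.
Apply epenthesis: wuchebvwi → wuchebovowi.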